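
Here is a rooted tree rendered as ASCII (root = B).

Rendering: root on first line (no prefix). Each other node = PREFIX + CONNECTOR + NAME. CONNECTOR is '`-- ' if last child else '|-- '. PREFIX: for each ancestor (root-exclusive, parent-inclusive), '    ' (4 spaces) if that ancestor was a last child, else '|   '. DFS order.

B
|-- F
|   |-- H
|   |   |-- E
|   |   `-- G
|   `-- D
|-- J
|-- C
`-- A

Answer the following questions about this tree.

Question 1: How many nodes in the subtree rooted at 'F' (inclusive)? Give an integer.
Answer: 5

Derivation:
Subtree rooted at F contains: D, E, F, G, H
Count = 5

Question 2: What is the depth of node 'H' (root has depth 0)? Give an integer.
Answer: 2

Derivation:
Path from root to H: B -> F -> H
Depth = number of edges = 2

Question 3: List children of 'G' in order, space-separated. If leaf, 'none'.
Answer: none

Derivation:
Node G's children (from adjacency): (leaf)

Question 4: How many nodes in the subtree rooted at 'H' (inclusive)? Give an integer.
Subtree rooted at H contains: E, G, H
Count = 3

Answer: 3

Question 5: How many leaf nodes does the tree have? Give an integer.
Answer: 6

Derivation:
Leaves (nodes with no children): A, C, D, E, G, J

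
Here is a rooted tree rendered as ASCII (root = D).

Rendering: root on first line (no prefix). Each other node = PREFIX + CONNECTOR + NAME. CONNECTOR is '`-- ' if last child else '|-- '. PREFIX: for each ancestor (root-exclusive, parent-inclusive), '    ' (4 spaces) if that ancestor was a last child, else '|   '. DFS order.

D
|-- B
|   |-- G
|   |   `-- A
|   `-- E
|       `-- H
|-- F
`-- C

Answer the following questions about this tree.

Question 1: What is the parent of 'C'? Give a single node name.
Scan adjacency: C appears as child of D

Answer: D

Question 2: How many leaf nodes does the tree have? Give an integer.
Leaves (nodes with no children): A, C, F, H

Answer: 4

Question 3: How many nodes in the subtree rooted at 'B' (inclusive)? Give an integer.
Subtree rooted at B contains: A, B, E, G, H
Count = 5

Answer: 5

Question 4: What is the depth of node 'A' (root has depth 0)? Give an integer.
Answer: 3

Derivation:
Path from root to A: D -> B -> G -> A
Depth = number of edges = 3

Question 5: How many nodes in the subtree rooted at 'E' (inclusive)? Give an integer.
Subtree rooted at E contains: E, H
Count = 2

Answer: 2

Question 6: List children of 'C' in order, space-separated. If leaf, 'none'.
Node C's children (from adjacency): (leaf)

Answer: none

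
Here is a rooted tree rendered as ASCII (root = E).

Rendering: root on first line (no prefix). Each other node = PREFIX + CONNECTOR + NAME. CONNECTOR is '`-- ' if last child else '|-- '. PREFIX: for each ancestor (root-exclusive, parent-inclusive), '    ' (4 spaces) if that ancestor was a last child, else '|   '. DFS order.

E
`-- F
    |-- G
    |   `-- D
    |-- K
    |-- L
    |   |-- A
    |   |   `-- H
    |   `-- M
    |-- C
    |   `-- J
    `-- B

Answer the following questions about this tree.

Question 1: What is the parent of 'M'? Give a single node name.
Scan adjacency: M appears as child of L

Answer: L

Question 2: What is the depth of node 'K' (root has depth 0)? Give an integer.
Path from root to K: E -> F -> K
Depth = number of edges = 2

Answer: 2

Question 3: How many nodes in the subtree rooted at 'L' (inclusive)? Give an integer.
Subtree rooted at L contains: A, H, L, M
Count = 4

Answer: 4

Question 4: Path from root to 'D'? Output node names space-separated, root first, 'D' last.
Answer: E F G D

Derivation:
Walk down from root: E -> F -> G -> D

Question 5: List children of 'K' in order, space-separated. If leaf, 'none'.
Answer: none

Derivation:
Node K's children (from adjacency): (leaf)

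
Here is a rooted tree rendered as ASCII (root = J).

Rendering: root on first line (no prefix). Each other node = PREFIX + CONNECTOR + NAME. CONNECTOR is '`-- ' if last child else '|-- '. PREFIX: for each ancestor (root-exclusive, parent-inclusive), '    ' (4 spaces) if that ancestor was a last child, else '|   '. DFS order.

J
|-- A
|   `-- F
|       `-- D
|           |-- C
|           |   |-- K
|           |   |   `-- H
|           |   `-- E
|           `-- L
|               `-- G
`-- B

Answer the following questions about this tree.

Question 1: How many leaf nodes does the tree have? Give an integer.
Leaves (nodes with no children): B, E, G, H

Answer: 4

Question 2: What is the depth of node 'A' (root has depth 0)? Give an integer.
Answer: 1

Derivation:
Path from root to A: J -> A
Depth = number of edges = 1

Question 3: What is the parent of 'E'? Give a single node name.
Scan adjacency: E appears as child of C

Answer: C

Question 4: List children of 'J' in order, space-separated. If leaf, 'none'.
Answer: A B

Derivation:
Node J's children (from adjacency): A, B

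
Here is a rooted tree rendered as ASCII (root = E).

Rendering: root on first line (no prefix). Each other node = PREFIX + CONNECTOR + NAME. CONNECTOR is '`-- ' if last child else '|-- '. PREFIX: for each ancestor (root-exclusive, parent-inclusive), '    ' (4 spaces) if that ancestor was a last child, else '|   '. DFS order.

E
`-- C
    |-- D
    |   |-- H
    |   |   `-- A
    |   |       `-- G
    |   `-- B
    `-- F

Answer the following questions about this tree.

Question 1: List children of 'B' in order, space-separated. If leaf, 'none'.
Answer: none

Derivation:
Node B's children (from adjacency): (leaf)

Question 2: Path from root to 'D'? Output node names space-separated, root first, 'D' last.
Answer: E C D

Derivation:
Walk down from root: E -> C -> D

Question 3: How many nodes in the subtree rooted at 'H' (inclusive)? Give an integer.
Answer: 3

Derivation:
Subtree rooted at H contains: A, G, H
Count = 3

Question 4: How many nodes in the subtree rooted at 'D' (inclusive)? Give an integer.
Subtree rooted at D contains: A, B, D, G, H
Count = 5

Answer: 5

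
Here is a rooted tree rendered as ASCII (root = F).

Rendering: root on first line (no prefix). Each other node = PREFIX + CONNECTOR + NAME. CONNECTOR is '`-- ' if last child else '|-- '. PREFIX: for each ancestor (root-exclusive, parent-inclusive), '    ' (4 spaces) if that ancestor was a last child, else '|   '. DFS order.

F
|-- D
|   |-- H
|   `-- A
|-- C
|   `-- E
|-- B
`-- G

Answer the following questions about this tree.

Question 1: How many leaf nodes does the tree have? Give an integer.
Answer: 5

Derivation:
Leaves (nodes with no children): A, B, E, G, H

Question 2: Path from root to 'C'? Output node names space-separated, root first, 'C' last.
Walk down from root: F -> C

Answer: F C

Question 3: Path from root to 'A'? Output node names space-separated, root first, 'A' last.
Walk down from root: F -> D -> A

Answer: F D A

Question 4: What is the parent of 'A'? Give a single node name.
Answer: D

Derivation:
Scan adjacency: A appears as child of D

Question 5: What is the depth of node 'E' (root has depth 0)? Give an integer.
Answer: 2

Derivation:
Path from root to E: F -> C -> E
Depth = number of edges = 2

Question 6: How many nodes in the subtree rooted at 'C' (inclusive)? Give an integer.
Answer: 2

Derivation:
Subtree rooted at C contains: C, E
Count = 2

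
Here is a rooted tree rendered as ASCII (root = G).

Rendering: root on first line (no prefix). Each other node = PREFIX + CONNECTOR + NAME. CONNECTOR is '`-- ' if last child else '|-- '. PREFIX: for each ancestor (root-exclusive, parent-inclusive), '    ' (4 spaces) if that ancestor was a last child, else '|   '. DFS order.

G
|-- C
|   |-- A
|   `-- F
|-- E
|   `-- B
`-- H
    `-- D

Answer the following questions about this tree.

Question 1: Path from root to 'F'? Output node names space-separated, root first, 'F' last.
Answer: G C F

Derivation:
Walk down from root: G -> C -> F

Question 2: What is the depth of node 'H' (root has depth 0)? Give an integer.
Answer: 1

Derivation:
Path from root to H: G -> H
Depth = number of edges = 1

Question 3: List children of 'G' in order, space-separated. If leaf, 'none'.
Node G's children (from adjacency): C, E, H

Answer: C E H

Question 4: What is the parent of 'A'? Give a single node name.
Scan adjacency: A appears as child of C

Answer: C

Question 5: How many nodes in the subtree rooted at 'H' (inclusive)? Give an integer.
Answer: 2

Derivation:
Subtree rooted at H contains: D, H
Count = 2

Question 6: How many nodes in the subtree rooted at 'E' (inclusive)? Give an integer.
Subtree rooted at E contains: B, E
Count = 2

Answer: 2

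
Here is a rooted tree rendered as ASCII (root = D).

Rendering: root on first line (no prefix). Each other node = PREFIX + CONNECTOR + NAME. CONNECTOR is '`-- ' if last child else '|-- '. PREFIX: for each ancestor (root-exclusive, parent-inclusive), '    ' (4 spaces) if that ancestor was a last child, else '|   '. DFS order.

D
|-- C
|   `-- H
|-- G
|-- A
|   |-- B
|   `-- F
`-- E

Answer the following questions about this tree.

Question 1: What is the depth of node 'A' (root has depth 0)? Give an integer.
Path from root to A: D -> A
Depth = number of edges = 1

Answer: 1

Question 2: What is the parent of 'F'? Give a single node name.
Scan adjacency: F appears as child of A

Answer: A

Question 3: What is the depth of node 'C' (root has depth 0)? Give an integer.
Answer: 1

Derivation:
Path from root to C: D -> C
Depth = number of edges = 1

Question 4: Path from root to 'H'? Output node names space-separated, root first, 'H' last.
Answer: D C H

Derivation:
Walk down from root: D -> C -> H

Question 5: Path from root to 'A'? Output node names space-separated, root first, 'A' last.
Walk down from root: D -> A

Answer: D A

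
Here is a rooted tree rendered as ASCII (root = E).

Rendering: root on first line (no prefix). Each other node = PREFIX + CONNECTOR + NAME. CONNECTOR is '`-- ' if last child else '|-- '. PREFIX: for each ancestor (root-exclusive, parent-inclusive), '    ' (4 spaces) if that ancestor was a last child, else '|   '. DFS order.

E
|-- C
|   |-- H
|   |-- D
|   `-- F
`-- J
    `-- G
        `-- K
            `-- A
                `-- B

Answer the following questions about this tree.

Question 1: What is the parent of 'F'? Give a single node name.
Answer: C

Derivation:
Scan adjacency: F appears as child of C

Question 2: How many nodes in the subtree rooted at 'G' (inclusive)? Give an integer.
Subtree rooted at G contains: A, B, G, K
Count = 4

Answer: 4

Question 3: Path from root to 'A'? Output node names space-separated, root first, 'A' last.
Walk down from root: E -> J -> G -> K -> A

Answer: E J G K A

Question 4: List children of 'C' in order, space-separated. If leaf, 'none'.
Node C's children (from adjacency): H, D, F

Answer: H D F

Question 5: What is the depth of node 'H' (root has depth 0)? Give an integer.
Path from root to H: E -> C -> H
Depth = number of edges = 2

Answer: 2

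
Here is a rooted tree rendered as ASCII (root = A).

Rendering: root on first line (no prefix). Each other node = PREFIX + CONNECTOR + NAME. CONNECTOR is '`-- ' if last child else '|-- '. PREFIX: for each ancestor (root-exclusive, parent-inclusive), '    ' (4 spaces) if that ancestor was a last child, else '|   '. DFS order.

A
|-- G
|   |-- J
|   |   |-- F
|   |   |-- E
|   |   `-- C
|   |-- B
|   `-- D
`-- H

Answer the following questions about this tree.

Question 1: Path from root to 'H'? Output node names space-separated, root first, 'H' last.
Walk down from root: A -> H

Answer: A H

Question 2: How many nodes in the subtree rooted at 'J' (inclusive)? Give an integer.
Answer: 4

Derivation:
Subtree rooted at J contains: C, E, F, J
Count = 4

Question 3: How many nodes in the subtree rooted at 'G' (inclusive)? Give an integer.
Subtree rooted at G contains: B, C, D, E, F, G, J
Count = 7

Answer: 7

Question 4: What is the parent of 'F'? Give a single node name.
Scan adjacency: F appears as child of J

Answer: J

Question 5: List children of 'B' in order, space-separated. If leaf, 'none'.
Answer: none

Derivation:
Node B's children (from adjacency): (leaf)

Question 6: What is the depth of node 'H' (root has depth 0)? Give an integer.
Path from root to H: A -> H
Depth = number of edges = 1

Answer: 1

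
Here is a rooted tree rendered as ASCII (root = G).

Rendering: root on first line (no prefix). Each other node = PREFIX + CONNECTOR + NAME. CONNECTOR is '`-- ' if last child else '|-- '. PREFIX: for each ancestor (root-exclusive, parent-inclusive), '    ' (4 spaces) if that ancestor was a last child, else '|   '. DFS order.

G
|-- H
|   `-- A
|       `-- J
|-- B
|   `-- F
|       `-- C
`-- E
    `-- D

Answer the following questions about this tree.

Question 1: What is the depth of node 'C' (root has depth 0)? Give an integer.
Answer: 3

Derivation:
Path from root to C: G -> B -> F -> C
Depth = number of edges = 3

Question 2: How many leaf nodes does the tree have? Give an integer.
Leaves (nodes with no children): C, D, J

Answer: 3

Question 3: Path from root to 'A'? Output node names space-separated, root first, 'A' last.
Walk down from root: G -> H -> A

Answer: G H A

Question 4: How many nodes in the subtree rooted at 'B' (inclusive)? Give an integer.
Subtree rooted at B contains: B, C, F
Count = 3

Answer: 3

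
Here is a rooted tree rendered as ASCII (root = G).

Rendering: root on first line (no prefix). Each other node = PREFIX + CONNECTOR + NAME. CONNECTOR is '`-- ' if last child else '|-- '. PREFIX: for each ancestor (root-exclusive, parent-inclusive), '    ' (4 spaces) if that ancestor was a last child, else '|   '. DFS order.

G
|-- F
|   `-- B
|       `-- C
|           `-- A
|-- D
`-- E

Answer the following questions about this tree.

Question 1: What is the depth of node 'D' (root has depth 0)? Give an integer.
Path from root to D: G -> D
Depth = number of edges = 1

Answer: 1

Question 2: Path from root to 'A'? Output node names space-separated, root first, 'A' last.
Walk down from root: G -> F -> B -> C -> A

Answer: G F B C A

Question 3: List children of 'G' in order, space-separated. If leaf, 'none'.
Answer: F D E

Derivation:
Node G's children (from adjacency): F, D, E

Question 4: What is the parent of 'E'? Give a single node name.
Answer: G

Derivation:
Scan adjacency: E appears as child of G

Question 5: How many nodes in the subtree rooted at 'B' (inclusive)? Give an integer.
Subtree rooted at B contains: A, B, C
Count = 3

Answer: 3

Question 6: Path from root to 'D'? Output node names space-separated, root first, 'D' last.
Walk down from root: G -> D

Answer: G D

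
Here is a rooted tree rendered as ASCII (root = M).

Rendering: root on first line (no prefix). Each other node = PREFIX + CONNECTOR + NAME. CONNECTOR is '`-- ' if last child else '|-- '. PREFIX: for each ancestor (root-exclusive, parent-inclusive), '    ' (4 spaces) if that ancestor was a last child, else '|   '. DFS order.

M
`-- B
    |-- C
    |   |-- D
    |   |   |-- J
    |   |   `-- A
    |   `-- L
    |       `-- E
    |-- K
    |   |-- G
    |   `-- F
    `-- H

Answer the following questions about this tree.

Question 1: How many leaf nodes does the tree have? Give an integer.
Leaves (nodes with no children): A, E, F, G, H, J

Answer: 6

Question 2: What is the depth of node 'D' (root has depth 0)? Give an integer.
Answer: 3

Derivation:
Path from root to D: M -> B -> C -> D
Depth = number of edges = 3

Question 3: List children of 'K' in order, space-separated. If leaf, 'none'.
Answer: G F

Derivation:
Node K's children (from adjacency): G, F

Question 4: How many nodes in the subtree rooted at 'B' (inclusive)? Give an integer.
Answer: 11

Derivation:
Subtree rooted at B contains: A, B, C, D, E, F, G, H, J, K, L
Count = 11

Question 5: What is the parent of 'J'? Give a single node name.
Scan adjacency: J appears as child of D

Answer: D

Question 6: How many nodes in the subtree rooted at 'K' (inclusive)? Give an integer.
Answer: 3

Derivation:
Subtree rooted at K contains: F, G, K
Count = 3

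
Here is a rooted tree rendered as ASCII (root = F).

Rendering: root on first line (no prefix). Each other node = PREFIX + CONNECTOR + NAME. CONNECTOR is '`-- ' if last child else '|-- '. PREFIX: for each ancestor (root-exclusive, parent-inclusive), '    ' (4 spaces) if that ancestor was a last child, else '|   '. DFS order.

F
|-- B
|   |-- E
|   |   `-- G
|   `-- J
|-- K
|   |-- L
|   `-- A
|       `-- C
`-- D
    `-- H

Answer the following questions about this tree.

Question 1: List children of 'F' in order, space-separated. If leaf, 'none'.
Node F's children (from adjacency): B, K, D

Answer: B K D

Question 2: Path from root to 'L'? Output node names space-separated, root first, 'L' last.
Walk down from root: F -> K -> L

Answer: F K L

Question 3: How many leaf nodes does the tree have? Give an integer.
Leaves (nodes with no children): C, G, H, J, L

Answer: 5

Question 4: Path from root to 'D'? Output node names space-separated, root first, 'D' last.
Answer: F D

Derivation:
Walk down from root: F -> D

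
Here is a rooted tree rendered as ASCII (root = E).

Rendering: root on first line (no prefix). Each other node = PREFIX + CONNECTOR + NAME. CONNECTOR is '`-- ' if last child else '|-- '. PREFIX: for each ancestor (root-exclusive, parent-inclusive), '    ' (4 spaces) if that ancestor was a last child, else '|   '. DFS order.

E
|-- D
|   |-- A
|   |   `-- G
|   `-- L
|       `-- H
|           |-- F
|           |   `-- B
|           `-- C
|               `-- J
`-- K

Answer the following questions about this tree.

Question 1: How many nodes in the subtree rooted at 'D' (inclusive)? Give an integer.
Subtree rooted at D contains: A, B, C, D, F, G, H, J, L
Count = 9

Answer: 9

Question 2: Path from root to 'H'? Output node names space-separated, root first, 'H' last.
Answer: E D L H

Derivation:
Walk down from root: E -> D -> L -> H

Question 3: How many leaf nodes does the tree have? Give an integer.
Answer: 4

Derivation:
Leaves (nodes with no children): B, G, J, K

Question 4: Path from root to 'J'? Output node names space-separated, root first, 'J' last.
Walk down from root: E -> D -> L -> H -> C -> J

Answer: E D L H C J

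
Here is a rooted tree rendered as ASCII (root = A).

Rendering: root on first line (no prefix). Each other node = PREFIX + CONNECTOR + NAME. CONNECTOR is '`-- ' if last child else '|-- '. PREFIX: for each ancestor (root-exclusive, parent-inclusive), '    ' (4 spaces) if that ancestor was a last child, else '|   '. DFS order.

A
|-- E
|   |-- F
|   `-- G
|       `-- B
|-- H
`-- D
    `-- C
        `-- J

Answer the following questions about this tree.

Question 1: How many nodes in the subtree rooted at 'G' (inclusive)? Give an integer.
Answer: 2

Derivation:
Subtree rooted at G contains: B, G
Count = 2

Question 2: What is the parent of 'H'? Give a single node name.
Scan adjacency: H appears as child of A

Answer: A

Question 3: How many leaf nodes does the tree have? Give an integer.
Leaves (nodes with no children): B, F, H, J

Answer: 4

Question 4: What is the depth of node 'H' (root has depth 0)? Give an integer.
Path from root to H: A -> H
Depth = number of edges = 1

Answer: 1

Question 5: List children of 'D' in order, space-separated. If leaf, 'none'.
Node D's children (from adjacency): C

Answer: C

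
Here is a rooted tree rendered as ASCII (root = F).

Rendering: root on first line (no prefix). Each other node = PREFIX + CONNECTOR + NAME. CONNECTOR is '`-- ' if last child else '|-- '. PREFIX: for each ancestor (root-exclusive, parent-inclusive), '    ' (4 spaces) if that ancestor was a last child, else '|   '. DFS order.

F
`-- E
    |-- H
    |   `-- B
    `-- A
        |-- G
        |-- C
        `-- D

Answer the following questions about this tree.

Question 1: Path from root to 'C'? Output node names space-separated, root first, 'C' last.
Answer: F E A C

Derivation:
Walk down from root: F -> E -> A -> C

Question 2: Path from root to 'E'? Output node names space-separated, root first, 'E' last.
Walk down from root: F -> E

Answer: F E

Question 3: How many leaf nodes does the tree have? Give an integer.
Answer: 4

Derivation:
Leaves (nodes with no children): B, C, D, G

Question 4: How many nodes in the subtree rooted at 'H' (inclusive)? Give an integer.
Subtree rooted at H contains: B, H
Count = 2

Answer: 2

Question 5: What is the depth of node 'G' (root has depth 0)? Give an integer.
Answer: 3

Derivation:
Path from root to G: F -> E -> A -> G
Depth = number of edges = 3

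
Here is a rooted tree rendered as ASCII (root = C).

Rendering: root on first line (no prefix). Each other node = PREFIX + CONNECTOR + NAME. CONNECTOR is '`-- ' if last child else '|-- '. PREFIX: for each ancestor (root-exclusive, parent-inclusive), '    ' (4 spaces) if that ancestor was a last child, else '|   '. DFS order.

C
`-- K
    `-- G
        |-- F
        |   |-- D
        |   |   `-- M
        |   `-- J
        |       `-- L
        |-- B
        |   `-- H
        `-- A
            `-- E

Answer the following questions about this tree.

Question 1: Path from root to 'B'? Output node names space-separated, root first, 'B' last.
Walk down from root: C -> K -> G -> B

Answer: C K G B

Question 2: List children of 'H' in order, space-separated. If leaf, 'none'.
Node H's children (from adjacency): (leaf)

Answer: none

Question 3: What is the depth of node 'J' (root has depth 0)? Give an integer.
Answer: 4

Derivation:
Path from root to J: C -> K -> G -> F -> J
Depth = number of edges = 4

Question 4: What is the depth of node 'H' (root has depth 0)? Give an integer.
Path from root to H: C -> K -> G -> B -> H
Depth = number of edges = 4

Answer: 4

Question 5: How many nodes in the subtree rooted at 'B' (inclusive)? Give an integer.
Subtree rooted at B contains: B, H
Count = 2

Answer: 2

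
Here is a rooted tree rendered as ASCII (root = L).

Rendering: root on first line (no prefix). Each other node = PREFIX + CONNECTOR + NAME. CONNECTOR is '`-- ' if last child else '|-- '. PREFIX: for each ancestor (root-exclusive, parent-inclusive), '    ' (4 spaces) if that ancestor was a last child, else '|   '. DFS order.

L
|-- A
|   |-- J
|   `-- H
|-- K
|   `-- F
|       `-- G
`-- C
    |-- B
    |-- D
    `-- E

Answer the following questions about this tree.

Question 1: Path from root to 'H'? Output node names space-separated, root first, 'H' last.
Walk down from root: L -> A -> H

Answer: L A H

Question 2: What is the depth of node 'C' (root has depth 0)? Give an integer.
Answer: 1

Derivation:
Path from root to C: L -> C
Depth = number of edges = 1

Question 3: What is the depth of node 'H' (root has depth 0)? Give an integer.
Path from root to H: L -> A -> H
Depth = number of edges = 2

Answer: 2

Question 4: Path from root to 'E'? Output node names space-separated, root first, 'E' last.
Answer: L C E

Derivation:
Walk down from root: L -> C -> E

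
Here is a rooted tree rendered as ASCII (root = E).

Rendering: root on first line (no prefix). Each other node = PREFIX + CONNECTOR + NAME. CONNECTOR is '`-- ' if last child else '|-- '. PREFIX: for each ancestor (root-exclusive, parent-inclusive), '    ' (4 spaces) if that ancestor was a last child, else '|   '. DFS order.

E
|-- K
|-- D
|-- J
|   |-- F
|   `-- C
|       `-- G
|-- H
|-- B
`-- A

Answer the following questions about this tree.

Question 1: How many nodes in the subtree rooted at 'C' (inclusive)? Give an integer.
Subtree rooted at C contains: C, G
Count = 2

Answer: 2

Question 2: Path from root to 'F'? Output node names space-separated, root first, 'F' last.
Walk down from root: E -> J -> F

Answer: E J F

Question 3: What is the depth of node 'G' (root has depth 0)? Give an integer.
Path from root to G: E -> J -> C -> G
Depth = number of edges = 3

Answer: 3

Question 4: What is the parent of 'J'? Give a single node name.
Answer: E

Derivation:
Scan adjacency: J appears as child of E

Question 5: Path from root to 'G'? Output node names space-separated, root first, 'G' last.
Walk down from root: E -> J -> C -> G

Answer: E J C G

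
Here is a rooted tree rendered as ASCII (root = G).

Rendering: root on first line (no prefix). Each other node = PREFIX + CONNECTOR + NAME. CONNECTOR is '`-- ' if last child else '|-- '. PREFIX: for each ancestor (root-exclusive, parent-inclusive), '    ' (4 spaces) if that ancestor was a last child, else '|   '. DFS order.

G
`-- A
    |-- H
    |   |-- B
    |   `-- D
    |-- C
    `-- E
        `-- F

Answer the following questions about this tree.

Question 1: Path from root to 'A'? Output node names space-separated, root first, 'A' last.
Answer: G A

Derivation:
Walk down from root: G -> A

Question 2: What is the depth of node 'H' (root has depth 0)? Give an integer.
Path from root to H: G -> A -> H
Depth = number of edges = 2

Answer: 2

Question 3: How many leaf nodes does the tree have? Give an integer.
Answer: 4

Derivation:
Leaves (nodes with no children): B, C, D, F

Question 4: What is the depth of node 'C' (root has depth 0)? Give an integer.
Answer: 2

Derivation:
Path from root to C: G -> A -> C
Depth = number of edges = 2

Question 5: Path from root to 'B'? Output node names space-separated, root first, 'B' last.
Answer: G A H B

Derivation:
Walk down from root: G -> A -> H -> B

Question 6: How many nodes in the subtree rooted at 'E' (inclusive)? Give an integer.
Subtree rooted at E contains: E, F
Count = 2

Answer: 2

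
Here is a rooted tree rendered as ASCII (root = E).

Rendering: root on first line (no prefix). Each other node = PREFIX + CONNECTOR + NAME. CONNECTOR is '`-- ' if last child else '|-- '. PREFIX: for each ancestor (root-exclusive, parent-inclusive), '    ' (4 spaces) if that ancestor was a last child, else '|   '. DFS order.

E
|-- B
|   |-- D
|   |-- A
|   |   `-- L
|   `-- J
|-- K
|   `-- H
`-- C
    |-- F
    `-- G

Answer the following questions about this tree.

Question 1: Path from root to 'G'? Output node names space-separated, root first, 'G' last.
Walk down from root: E -> C -> G

Answer: E C G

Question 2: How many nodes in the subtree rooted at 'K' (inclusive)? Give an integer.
Answer: 2

Derivation:
Subtree rooted at K contains: H, K
Count = 2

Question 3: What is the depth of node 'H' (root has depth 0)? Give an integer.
Answer: 2

Derivation:
Path from root to H: E -> K -> H
Depth = number of edges = 2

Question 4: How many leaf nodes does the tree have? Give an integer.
Answer: 6

Derivation:
Leaves (nodes with no children): D, F, G, H, J, L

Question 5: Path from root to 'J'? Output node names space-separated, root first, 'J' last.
Answer: E B J

Derivation:
Walk down from root: E -> B -> J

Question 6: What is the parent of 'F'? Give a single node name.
Scan adjacency: F appears as child of C

Answer: C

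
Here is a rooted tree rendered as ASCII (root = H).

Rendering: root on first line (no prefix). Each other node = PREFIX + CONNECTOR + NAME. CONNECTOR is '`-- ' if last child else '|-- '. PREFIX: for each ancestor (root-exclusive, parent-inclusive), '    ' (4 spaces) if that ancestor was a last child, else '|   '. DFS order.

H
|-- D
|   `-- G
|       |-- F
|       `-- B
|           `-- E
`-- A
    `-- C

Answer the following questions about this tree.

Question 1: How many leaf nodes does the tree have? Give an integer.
Leaves (nodes with no children): C, E, F

Answer: 3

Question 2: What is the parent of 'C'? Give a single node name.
Answer: A

Derivation:
Scan adjacency: C appears as child of A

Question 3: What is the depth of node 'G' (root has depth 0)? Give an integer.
Path from root to G: H -> D -> G
Depth = number of edges = 2

Answer: 2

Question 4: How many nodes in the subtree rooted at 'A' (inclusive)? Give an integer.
Answer: 2

Derivation:
Subtree rooted at A contains: A, C
Count = 2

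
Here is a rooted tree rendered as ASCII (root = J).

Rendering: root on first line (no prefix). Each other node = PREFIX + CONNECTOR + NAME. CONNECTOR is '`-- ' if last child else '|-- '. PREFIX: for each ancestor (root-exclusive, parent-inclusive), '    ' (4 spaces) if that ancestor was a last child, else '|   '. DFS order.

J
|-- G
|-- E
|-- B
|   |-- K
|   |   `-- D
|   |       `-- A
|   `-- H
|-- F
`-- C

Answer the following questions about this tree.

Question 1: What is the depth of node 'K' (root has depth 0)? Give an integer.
Path from root to K: J -> B -> K
Depth = number of edges = 2

Answer: 2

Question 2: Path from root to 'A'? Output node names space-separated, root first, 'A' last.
Walk down from root: J -> B -> K -> D -> A

Answer: J B K D A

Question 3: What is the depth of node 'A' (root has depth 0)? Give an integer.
Path from root to A: J -> B -> K -> D -> A
Depth = number of edges = 4

Answer: 4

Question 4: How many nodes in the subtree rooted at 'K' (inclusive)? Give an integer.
Answer: 3

Derivation:
Subtree rooted at K contains: A, D, K
Count = 3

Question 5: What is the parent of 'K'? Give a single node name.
Answer: B

Derivation:
Scan adjacency: K appears as child of B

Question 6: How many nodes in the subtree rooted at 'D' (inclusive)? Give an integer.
Subtree rooted at D contains: A, D
Count = 2

Answer: 2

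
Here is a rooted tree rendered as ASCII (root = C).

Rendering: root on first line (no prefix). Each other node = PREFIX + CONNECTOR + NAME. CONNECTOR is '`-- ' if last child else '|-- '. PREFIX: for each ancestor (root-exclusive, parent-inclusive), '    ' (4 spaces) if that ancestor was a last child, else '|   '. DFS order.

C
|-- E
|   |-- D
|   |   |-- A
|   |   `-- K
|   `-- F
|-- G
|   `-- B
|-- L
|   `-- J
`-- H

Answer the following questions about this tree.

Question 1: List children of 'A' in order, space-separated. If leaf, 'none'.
Answer: none

Derivation:
Node A's children (from adjacency): (leaf)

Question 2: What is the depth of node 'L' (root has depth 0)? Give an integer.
Answer: 1

Derivation:
Path from root to L: C -> L
Depth = number of edges = 1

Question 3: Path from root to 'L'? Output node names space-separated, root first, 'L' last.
Answer: C L

Derivation:
Walk down from root: C -> L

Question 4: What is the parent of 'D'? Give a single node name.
Scan adjacency: D appears as child of E

Answer: E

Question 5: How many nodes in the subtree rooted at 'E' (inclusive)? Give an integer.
Subtree rooted at E contains: A, D, E, F, K
Count = 5

Answer: 5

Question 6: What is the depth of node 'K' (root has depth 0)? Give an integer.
Answer: 3

Derivation:
Path from root to K: C -> E -> D -> K
Depth = number of edges = 3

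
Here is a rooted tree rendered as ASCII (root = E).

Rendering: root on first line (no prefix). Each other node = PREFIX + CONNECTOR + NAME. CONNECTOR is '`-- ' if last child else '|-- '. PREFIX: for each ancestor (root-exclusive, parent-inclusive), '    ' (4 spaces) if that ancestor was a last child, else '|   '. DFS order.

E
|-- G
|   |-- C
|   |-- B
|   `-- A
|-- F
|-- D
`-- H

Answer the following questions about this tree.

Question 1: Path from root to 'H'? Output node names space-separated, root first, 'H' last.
Answer: E H

Derivation:
Walk down from root: E -> H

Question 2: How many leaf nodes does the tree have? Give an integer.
Leaves (nodes with no children): A, B, C, D, F, H

Answer: 6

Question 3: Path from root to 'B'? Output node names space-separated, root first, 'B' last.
Answer: E G B

Derivation:
Walk down from root: E -> G -> B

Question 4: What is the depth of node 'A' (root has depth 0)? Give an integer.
Path from root to A: E -> G -> A
Depth = number of edges = 2

Answer: 2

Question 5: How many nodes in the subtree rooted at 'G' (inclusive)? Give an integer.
Subtree rooted at G contains: A, B, C, G
Count = 4

Answer: 4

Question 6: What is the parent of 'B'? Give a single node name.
Answer: G

Derivation:
Scan adjacency: B appears as child of G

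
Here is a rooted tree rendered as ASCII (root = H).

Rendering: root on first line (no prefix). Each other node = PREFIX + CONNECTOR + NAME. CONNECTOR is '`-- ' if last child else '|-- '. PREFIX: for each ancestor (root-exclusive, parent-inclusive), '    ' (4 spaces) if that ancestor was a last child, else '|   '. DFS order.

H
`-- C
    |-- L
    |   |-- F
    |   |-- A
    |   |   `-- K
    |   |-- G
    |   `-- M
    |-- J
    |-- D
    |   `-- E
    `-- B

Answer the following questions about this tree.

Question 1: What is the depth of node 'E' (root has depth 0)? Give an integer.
Path from root to E: H -> C -> D -> E
Depth = number of edges = 3

Answer: 3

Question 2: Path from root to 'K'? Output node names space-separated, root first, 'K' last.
Answer: H C L A K

Derivation:
Walk down from root: H -> C -> L -> A -> K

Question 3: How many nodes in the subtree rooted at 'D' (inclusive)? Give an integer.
Subtree rooted at D contains: D, E
Count = 2

Answer: 2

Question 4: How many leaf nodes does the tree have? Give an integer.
Answer: 7

Derivation:
Leaves (nodes with no children): B, E, F, G, J, K, M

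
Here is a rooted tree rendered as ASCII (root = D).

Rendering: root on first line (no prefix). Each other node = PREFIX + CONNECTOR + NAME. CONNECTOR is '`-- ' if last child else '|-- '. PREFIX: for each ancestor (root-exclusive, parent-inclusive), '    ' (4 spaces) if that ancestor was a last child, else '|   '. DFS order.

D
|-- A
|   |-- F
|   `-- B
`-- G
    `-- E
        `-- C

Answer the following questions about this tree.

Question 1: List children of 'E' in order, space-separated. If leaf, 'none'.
Answer: C

Derivation:
Node E's children (from adjacency): C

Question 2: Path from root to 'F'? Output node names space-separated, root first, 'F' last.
Walk down from root: D -> A -> F

Answer: D A F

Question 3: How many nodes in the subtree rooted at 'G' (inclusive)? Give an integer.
Answer: 3

Derivation:
Subtree rooted at G contains: C, E, G
Count = 3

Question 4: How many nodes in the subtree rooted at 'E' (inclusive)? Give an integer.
Subtree rooted at E contains: C, E
Count = 2

Answer: 2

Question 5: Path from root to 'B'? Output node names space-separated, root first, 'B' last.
Walk down from root: D -> A -> B

Answer: D A B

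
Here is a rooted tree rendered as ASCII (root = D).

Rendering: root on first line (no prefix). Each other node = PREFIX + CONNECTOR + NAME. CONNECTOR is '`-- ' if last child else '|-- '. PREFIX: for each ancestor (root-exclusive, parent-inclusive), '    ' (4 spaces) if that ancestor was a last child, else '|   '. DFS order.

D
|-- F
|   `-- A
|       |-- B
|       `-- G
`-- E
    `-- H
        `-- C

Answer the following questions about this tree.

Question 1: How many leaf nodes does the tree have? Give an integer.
Answer: 3

Derivation:
Leaves (nodes with no children): B, C, G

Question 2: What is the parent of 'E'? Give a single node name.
Answer: D

Derivation:
Scan adjacency: E appears as child of D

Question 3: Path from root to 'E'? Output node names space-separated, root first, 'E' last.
Walk down from root: D -> E

Answer: D E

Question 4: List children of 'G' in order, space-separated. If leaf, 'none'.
Answer: none

Derivation:
Node G's children (from adjacency): (leaf)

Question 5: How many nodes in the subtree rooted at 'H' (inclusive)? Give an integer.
Answer: 2

Derivation:
Subtree rooted at H contains: C, H
Count = 2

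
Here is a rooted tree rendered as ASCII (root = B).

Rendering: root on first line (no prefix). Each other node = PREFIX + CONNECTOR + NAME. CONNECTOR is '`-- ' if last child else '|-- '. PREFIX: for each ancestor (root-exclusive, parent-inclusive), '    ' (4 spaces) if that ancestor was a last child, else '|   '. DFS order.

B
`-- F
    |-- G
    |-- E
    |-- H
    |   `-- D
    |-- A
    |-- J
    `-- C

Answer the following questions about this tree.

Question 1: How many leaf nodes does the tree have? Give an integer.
Answer: 6

Derivation:
Leaves (nodes with no children): A, C, D, E, G, J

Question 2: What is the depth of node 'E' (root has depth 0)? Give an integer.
Answer: 2

Derivation:
Path from root to E: B -> F -> E
Depth = number of edges = 2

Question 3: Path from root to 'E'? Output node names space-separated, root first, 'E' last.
Walk down from root: B -> F -> E

Answer: B F E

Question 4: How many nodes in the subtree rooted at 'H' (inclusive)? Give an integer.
Subtree rooted at H contains: D, H
Count = 2

Answer: 2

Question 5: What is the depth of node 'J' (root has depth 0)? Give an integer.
Path from root to J: B -> F -> J
Depth = number of edges = 2

Answer: 2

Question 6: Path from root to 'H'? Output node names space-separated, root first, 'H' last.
Answer: B F H

Derivation:
Walk down from root: B -> F -> H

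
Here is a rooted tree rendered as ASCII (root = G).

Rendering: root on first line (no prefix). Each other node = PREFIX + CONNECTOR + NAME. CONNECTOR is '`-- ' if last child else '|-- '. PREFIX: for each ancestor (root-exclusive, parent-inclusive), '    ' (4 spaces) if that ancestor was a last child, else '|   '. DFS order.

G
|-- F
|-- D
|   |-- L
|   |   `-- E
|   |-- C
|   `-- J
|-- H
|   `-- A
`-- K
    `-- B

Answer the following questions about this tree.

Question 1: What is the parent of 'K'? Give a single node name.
Answer: G

Derivation:
Scan adjacency: K appears as child of G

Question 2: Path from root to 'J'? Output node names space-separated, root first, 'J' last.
Answer: G D J

Derivation:
Walk down from root: G -> D -> J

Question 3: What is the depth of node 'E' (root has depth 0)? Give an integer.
Answer: 3

Derivation:
Path from root to E: G -> D -> L -> E
Depth = number of edges = 3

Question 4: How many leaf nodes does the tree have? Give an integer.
Answer: 6

Derivation:
Leaves (nodes with no children): A, B, C, E, F, J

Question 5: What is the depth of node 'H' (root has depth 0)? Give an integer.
Answer: 1

Derivation:
Path from root to H: G -> H
Depth = number of edges = 1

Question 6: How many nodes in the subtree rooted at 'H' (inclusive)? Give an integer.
Answer: 2

Derivation:
Subtree rooted at H contains: A, H
Count = 2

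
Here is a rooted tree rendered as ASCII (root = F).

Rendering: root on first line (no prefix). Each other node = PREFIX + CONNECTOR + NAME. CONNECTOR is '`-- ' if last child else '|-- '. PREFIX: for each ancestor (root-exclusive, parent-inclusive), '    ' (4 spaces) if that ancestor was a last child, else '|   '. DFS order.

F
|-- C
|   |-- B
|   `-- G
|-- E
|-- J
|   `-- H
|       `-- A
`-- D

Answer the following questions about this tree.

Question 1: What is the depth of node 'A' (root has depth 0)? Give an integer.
Path from root to A: F -> J -> H -> A
Depth = number of edges = 3

Answer: 3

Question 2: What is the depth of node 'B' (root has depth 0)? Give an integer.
Path from root to B: F -> C -> B
Depth = number of edges = 2

Answer: 2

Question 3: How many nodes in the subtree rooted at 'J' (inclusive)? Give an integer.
Subtree rooted at J contains: A, H, J
Count = 3

Answer: 3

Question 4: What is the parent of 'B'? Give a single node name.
Answer: C

Derivation:
Scan adjacency: B appears as child of C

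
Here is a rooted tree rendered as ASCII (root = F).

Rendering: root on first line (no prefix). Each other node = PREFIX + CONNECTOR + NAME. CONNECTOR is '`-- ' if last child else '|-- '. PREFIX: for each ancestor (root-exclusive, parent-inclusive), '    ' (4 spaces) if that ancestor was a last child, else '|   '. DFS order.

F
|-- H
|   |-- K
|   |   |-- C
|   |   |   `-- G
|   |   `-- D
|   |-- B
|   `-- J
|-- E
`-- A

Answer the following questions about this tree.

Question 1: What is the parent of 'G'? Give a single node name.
Scan adjacency: G appears as child of C

Answer: C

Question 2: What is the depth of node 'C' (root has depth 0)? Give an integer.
Answer: 3

Derivation:
Path from root to C: F -> H -> K -> C
Depth = number of edges = 3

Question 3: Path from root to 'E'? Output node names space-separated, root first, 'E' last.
Answer: F E

Derivation:
Walk down from root: F -> E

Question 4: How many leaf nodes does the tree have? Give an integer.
Answer: 6

Derivation:
Leaves (nodes with no children): A, B, D, E, G, J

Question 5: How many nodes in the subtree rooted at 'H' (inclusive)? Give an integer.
Subtree rooted at H contains: B, C, D, G, H, J, K
Count = 7

Answer: 7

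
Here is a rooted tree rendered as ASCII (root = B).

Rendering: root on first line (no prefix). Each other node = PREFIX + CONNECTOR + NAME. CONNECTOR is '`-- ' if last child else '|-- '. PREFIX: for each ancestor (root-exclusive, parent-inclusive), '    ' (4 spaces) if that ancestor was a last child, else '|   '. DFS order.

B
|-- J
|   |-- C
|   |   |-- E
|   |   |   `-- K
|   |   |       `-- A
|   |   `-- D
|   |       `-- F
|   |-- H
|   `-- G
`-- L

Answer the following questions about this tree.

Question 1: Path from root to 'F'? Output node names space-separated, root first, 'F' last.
Answer: B J C D F

Derivation:
Walk down from root: B -> J -> C -> D -> F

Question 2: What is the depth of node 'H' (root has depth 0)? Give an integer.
Path from root to H: B -> J -> H
Depth = number of edges = 2

Answer: 2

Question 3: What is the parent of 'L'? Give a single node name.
Scan adjacency: L appears as child of B

Answer: B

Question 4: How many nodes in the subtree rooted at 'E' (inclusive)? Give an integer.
Subtree rooted at E contains: A, E, K
Count = 3

Answer: 3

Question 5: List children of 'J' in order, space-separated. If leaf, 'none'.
Node J's children (from adjacency): C, H, G

Answer: C H G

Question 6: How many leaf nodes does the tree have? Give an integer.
Answer: 5

Derivation:
Leaves (nodes with no children): A, F, G, H, L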